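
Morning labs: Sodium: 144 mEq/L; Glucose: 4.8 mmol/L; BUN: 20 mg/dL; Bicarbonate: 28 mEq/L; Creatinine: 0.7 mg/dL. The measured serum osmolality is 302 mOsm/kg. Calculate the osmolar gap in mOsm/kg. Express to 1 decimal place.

Calculated osmolality = 2·Na + glucose + BUN/2.8
= 2·144 + 4.8 + 20/2.8
= 288 + 4.80 + 7.14
= 299.94 mOsm/kg ≈ 299.9 mOsm/kg
Osmolar gap = measured − calculated = 302 − 299.9 = 2.1 mOsm/kg

2.1 mOsm/kg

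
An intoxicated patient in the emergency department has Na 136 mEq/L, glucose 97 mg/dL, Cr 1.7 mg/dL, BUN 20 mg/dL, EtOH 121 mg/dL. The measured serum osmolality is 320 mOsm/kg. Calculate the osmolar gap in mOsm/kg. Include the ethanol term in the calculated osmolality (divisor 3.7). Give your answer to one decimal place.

2.8 mOsm/kg

Calculated osmolality = 2·Na + glucose/18 + BUN/2.8 + ethanol/3.7
= 2·136 + 97/18 + 20/2.8 + 121/3.7
= 272 + 5.39 + 7.14 + 32.70
= 317.23 mOsm/kg ≈ 317.2 mOsm/kg
Osmolar gap = measured − calculated = 320 − 317.2 = 2.8 mOsm/kg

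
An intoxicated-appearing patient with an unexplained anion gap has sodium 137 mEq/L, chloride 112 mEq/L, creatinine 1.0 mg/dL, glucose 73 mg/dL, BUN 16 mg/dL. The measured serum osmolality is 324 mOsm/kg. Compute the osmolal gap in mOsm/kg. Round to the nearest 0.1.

40.2 mOsm/kg

Calculated osmolality = 2·Na + glucose/18 + BUN/2.8
= 2·137 + 73/18 + 16/2.8
= 274 + 4.06 + 5.71
= 283.77 mOsm/kg ≈ 283.8 mOsm/kg
Osmolar gap = measured − calculated = 324 − 283.8 = 40.2 mOsm/kg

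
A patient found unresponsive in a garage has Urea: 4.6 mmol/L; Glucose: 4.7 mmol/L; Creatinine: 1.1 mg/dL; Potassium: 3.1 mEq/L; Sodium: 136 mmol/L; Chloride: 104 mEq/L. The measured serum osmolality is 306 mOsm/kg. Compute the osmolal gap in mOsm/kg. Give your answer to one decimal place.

Calculated osmolality = 2·Na + glucose + urea
= 2·136 + 4.7 + 4.6
= 272 + 4.70 + 4.60
= 281.3 mOsm/kg ≈ 281.3 mOsm/kg
Osmolar gap = measured − calculated = 306 − 281.3 = 24.7 mOsm/kg

24.7 mOsm/kg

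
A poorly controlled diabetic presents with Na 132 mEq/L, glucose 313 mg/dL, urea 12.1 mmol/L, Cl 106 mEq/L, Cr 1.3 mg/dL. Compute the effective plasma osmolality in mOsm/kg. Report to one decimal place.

281.4 mOsm/kg

Effective osmolality excludes urea (freely permeant across cell membranes):
2·Na + glucose/18
= 2·132 + 313/18
= 264 + 17.39
= 281.39 mOsm/kg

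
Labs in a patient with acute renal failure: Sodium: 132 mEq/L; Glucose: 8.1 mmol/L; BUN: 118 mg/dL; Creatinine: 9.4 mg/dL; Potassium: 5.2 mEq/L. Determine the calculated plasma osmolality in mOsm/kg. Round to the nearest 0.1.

314.2 mOsm/kg

Calculated osmolality = 2·Na + glucose + BUN/2.8
= 2·132 + 8.1 + 118/2.8
= 264 + 8.10 + 42.14
= 314.24 mOsm/kg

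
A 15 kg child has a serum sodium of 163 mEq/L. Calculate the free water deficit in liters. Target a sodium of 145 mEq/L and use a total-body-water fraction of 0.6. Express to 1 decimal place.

1.1 L

TBW = 0.6 · 15 = 9 L
Free water deficit = TBW · (Na/145 − 1)
= 9 · (163/145 − 1)
= 9 · 0.1241
= 1.12 L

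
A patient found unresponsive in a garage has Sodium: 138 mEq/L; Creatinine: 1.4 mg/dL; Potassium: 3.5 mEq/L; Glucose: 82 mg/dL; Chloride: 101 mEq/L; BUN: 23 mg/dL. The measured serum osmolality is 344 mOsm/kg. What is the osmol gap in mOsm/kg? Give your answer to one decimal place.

55.2 mOsm/kg

Calculated osmolality = 2·Na + glucose/18 + BUN/2.8
= 2·138 + 82/18 + 23/2.8
= 276 + 4.56 + 8.21
= 288.77 mOsm/kg ≈ 288.8 mOsm/kg
Osmolar gap = measured − calculated = 344 − 288.8 = 55.2 mOsm/kg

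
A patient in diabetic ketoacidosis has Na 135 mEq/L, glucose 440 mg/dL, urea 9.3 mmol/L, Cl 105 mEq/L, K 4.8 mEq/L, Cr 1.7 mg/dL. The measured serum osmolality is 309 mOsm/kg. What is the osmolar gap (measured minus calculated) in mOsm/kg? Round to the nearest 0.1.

Calculated osmolality = 2·Na + glucose/18 + urea
= 2·135 + 440/18 + 9.3
= 270 + 24.44 + 9.30
= 303.74 mOsm/kg ≈ 303.7 mOsm/kg
Osmolar gap = measured − calculated = 309 − 303.7 = 5.3 mOsm/kg

5.3 mOsm/kg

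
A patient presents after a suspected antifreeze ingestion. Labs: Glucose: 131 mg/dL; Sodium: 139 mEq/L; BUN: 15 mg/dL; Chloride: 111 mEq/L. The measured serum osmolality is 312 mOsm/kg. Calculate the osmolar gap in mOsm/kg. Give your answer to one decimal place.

Calculated osmolality = 2·Na + glucose/18 + BUN/2.8
= 2·139 + 131/18 + 15/2.8
= 278 + 7.28 + 5.36
= 290.64 mOsm/kg ≈ 290.6 mOsm/kg
Osmolar gap = measured − calculated = 312 − 290.6 = 21.4 mOsm/kg

21.4 mOsm/kg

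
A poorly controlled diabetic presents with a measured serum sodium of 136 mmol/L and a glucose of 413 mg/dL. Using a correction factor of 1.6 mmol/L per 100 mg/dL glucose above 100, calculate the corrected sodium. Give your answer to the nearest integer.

Corrected Na = measured Na + 1.6 · (glucose − 100)/100
= 136 + 1.6 · (413 − 100)/100
= 136 + 5
= 141 mmol/L

141 mmol/L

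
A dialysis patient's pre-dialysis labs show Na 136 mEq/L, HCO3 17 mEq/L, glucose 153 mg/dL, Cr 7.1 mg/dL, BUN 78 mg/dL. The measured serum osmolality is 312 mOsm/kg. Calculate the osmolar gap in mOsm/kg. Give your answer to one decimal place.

3.6 mOsm/kg

Calculated osmolality = 2·Na + glucose/18 + BUN/2.8
= 2·136 + 153/18 + 78/2.8
= 272 + 8.50 + 27.86
= 308.36 mOsm/kg ≈ 308.4 mOsm/kg
Osmolar gap = measured − calculated = 312 − 308.4 = 3.6 mOsm/kg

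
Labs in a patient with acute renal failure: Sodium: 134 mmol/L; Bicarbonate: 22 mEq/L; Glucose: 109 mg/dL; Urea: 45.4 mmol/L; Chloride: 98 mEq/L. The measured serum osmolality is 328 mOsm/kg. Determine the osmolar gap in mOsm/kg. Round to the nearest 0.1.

Calculated osmolality = 2·Na + glucose/18 + urea
= 2·134 + 109/18 + 45.4
= 268 + 6.06 + 45.40
= 319.46 mOsm/kg ≈ 319.5 mOsm/kg
Osmolar gap = measured − calculated = 328 − 319.5 = 8.5 mOsm/kg

8.5 mOsm/kg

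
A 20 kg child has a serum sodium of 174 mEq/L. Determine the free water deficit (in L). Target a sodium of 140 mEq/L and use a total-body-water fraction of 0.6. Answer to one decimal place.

TBW = 0.6 · 20 = 12 L
Free water deficit = TBW · (Na/140 − 1)
= 12 · (174/140 − 1)
= 12 · 0.2429
= 2.91 L

2.9 L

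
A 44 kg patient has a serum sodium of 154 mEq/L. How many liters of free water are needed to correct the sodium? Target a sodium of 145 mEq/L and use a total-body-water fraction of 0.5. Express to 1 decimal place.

1.4 L

TBW = 0.5 · 44 = 22 L
Free water deficit = TBW · (Na/145 − 1)
= 22 · (154/145 − 1)
= 22 · 0.0621
= 1.37 L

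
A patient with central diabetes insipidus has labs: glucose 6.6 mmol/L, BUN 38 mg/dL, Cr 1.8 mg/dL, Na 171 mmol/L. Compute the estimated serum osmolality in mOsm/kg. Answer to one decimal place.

362.2 mOsm/kg

Calculated osmolality = 2·Na + glucose + BUN/2.8
= 2·171 + 6.6 + 38/2.8
= 342 + 6.60 + 13.57
= 362.17 mOsm/kg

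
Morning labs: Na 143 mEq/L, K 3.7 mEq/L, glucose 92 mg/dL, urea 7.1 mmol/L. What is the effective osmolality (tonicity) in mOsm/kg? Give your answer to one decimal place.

Effective osmolality excludes urea (freely permeant across cell membranes):
2·Na + glucose/18
= 2·143 + 92/18
= 286 + 5.11
= 291.11 mOsm/kg

291.1 mOsm/kg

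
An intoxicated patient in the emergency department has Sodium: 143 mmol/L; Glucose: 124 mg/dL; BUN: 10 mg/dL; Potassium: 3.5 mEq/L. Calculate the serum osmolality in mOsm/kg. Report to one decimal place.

296.5 mOsm/kg

Calculated osmolality = 2·Na + glucose/18 + BUN/2.8
= 2·143 + 124/18 + 10/2.8
= 286 + 6.89 + 3.57
= 296.46 mOsm/kg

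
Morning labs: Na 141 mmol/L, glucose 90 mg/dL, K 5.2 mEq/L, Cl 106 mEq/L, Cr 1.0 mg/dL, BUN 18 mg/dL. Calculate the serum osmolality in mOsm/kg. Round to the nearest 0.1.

Calculated osmolality = 2·Na + glucose/18 + BUN/2.8
= 2·141 + 90/18 + 18/2.8
= 282 + 5 + 6.43
= 293.43 mOsm/kg

293.4 mOsm/kg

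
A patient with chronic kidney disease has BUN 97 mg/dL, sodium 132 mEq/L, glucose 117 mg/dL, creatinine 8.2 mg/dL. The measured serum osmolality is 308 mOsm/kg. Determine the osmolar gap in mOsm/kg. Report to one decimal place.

2.9 mOsm/kg

Calculated osmolality = 2·Na + glucose/18 + BUN/2.8
= 2·132 + 117/18 + 97/2.8
= 264 + 6.50 + 34.64
= 305.14 mOsm/kg ≈ 305.1 mOsm/kg
Osmolar gap = measured − calculated = 308 − 305.1 = 2.9 mOsm/kg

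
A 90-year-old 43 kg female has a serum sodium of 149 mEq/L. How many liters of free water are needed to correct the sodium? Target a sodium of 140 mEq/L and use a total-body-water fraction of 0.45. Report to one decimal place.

TBW = 0.45 · 43 = 19.35 L
Free water deficit = TBW · (Na/140 − 1)
= 19.35 · (149/140 − 1)
= 19.35 · 0.0643
= 1.24 L

1.2 L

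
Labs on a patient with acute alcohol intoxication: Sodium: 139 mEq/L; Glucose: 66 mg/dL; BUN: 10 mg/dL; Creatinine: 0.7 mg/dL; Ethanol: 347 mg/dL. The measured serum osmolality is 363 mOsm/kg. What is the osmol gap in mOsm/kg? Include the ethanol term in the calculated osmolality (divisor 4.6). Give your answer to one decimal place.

Calculated osmolality = 2·Na + glucose/18 + BUN/2.8 + ethanol/4.6
= 2·139 + 66/18 + 10/2.8 + 347/4.6
= 278 + 3.67 + 3.57 + 75.43
= 360.67 mOsm/kg ≈ 360.7 mOsm/kg
Osmolar gap = measured − calculated = 363 − 360.7 = 2.3 mOsm/kg

2.3 mOsm/kg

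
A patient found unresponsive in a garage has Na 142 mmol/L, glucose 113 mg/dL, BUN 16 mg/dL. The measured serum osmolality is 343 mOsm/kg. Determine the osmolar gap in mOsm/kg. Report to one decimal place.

47.0 mOsm/kg

Calculated osmolality = 2·Na + glucose/18 + BUN/2.8
= 2·142 + 113/18 + 16/2.8
= 284 + 6.28 + 5.71
= 295.99 mOsm/kg ≈ 296.0 mOsm/kg
Osmolar gap = measured − calculated = 343 − 296.0 = 47.0 mOsm/kg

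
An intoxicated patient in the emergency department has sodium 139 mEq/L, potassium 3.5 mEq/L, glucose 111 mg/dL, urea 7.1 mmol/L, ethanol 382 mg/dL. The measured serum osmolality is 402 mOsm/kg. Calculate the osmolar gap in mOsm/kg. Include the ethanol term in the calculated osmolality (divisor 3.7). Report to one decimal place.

Calculated osmolality = 2·Na + glucose/18 + urea + ethanol/3.7
= 2·139 + 111/18 + 7.1 + 382/3.7
= 278 + 6.17 + 7.10 + 103.24
= 394.51 mOsm/kg ≈ 394.5 mOsm/kg
Osmolar gap = measured − calculated = 402 − 394.5 = 7.5 mOsm/kg

7.5 mOsm/kg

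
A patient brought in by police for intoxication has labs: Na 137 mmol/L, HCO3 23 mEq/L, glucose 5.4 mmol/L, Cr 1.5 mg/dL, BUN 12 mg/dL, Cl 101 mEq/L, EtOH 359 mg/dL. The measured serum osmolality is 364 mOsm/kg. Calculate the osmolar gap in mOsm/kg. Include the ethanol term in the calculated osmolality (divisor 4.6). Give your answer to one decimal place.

2.3 mOsm/kg

Calculated osmolality = 2·Na + glucose + BUN/2.8 + ethanol/4.6
= 2·137 + 5.4 + 12/2.8 + 359/4.6
= 274 + 5.40 + 4.29 + 78.04
= 361.73 mOsm/kg ≈ 361.7 mOsm/kg
Osmolar gap = measured − calculated = 364 − 361.7 = 2.3 mOsm/kg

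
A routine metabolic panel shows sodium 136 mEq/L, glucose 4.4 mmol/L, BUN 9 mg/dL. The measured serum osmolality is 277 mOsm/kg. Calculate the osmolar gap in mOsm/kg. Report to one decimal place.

Calculated osmolality = 2·Na + glucose + BUN/2.8
= 2·136 + 4.4 + 9/2.8
= 272 + 4.40 + 3.21
= 279.61 mOsm/kg ≈ 279.6 mOsm/kg
Osmolar gap = measured − calculated = 277 − 279.6 = -2.6 mOsm/kg

-2.6 mOsm/kg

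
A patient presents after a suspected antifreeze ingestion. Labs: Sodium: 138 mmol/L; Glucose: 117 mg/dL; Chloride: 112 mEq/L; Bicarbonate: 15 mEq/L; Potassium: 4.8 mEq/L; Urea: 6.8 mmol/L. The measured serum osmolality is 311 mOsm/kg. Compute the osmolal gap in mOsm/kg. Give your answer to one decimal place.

Calculated osmolality = 2·Na + glucose/18 + urea
= 2·138 + 117/18 + 6.8
= 276 + 6.50 + 6.80
= 289.3 mOsm/kg ≈ 289.3 mOsm/kg
Osmolar gap = measured − calculated = 311 − 289.3 = 21.7 mOsm/kg

21.7 mOsm/kg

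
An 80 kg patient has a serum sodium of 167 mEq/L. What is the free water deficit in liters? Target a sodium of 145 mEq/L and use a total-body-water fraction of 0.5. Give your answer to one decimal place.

6.1 L

TBW = 0.5 · 80 = 40 L
Free water deficit = TBW · (Na/145 − 1)
= 40 · (167/145 − 1)
= 40 · 0.1517
= 6.07 L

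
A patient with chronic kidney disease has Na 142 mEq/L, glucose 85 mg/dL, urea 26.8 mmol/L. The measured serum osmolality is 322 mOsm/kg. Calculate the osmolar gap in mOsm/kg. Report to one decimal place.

Calculated osmolality = 2·Na + glucose/18 + urea
= 2·142 + 85/18 + 26.8
= 284 + 4.72 + 26.80
= 315.52 mOsm/kg ≈ 315.5 mOsm/kg
Osmolar gap = measured − calculated = 322 − 315.5 = 6.5 mOsm/kg

6.5 mOsm/kg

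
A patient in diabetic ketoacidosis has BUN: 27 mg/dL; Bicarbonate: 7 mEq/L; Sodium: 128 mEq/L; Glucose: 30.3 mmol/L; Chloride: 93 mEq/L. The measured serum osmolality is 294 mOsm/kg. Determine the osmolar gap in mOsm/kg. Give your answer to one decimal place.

-1.9 mOsm/kg

Calculated osmolality = 2·Na + glucose + BUN/2.8
= 2·128 + 30.3 + 27/2.8
= 256 + 30.30 + 9.64
= 295.94 mOsm/kg ≈ 295.9 mOsm/kg
Osmolar gap = measured − calculated = 294 − 295.9 = -1.9 mOsm/kg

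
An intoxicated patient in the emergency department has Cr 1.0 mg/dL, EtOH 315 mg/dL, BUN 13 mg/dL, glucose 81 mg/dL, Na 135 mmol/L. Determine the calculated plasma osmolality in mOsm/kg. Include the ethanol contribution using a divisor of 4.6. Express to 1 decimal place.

Calculated osmolality = 2·Na + glucose/18 + BUN/2.8 + ethanol/4.6
= 2·135 + 81/18 + 13/2.8 + 315/4.6
= 270 + 4.50 + 4.64 + 68.48
= 347.62 mOsm/kg

347.6 mOsm/kg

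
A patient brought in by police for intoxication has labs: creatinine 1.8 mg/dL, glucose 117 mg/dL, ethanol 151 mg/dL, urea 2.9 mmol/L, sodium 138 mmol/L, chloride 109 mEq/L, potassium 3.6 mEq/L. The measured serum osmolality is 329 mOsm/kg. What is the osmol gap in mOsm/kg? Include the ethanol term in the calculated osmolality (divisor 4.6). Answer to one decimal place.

Calculated osmolality = 2·Na + glucose/18 + urea + ethanol/4.6
= 2·138 + 117/18 + 2.9 + 151/4.6
= 276 + 6.50 + 2.90 + 32.83
= 318.23 mOsm/kg ≈ 318.2 mOsm/kg
Osmolar gap = measured − calculated = 329 − 318.2 = 10.8 mOsm/kg

10.8 mOsm/kg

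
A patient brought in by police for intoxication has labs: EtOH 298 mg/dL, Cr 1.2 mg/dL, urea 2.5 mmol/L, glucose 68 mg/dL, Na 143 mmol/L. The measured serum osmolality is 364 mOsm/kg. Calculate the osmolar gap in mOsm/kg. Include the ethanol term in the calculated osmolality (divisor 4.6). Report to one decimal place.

6.9 mOsm/kg

Calculated osmolality = 2·Na + glucose/18 + urea + ethanol/4.6
= 2·143 + 68/18 + 2.5 + 298/4.6
= 286 + 3.78 + 2.50 + 64.78
= 357.06 mOsm/kg ≈ 357.1 mOsm/kg
Osmolar gap = measured − calculated = 364 − 357.1 = 6.9 mOsm/kg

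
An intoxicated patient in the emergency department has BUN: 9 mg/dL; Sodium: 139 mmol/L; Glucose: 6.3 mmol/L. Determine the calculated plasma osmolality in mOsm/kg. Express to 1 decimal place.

287.5 mOsm/kg

Calculated osmolality = 2·Na + glucose + BUN/2.8
= 2·139 + 6.3 + 9/2.8
= 278 + 6.30 + 3.21
= 287.51 mOsm/kg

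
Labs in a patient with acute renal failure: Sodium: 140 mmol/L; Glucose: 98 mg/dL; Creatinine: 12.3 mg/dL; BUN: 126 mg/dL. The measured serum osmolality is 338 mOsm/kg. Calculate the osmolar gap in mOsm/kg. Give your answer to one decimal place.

7.6 mOsm/kg

Calculated osmolality = 2·Na + glucose/18 + BUN/2.8
= 2·140 + 98/18 + 126/2.8
= 280 + 5.44 + 45
= 330.44 mOsm/kg ≈ 330.4 mOsm/kg
Osmolar gap = measured − calculated = 338 − 330.4 = 7.6 mOsm/kg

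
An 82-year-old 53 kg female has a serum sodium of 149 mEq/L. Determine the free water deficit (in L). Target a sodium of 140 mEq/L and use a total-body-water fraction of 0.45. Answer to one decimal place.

1.5 L

TBW = 0.45 · 53 = 23.85 L
Free water deficit = TBW · (Na/140 − 1)
= 23.85 · (149/140 − 1)
= 23.85 · 0.0643
= 1.53 L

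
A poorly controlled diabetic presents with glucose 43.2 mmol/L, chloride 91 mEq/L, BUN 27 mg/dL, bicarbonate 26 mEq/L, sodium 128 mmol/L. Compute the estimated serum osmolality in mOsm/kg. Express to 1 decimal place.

308.8 mOsm/kg

Calculated osmolality = 2·Na + glucose + BUN/2.8
= 2·128 + 43.2 + 27/2.8
= 256 + 43.20 + 9.64
= 308.84 mOsm/kg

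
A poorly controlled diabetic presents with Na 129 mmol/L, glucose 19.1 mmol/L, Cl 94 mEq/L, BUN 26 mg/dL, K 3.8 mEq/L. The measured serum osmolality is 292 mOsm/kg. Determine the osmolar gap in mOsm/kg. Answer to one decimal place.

Calculated osmolality = 2·Na + glucose + BUN/2.8
= 2·129 + 19.1 + 26/2.8
= 258 + 19.10 + 9.29
= 286.39 mOsm/kg ≈ 286.4 mOsm/kg
Osmolar gap = measured − calculated = 292 − 286.4 = 5.6 mOsm/kg

5.6 mOsm/kg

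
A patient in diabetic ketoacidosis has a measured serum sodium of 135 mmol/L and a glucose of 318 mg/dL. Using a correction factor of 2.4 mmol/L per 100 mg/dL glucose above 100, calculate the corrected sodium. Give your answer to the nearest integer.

Corrected Na = measured Na + 2.4 · (glucose − 100)/100
= 135 + 2.4 · (318 − 100)/100
= 135 + 5.2
= 140.2 mmol/L

140 mmol/L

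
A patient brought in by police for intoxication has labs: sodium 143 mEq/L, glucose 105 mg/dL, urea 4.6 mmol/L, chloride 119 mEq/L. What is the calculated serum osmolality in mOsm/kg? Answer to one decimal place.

296.4 mOsm/kg

Calculated osmolality = 2·Na + glucose/18 + urea
= 2·143 + 105/18 + 4.6
= 286 + 5.83 + 4.60
= 296.43 mOsm/kg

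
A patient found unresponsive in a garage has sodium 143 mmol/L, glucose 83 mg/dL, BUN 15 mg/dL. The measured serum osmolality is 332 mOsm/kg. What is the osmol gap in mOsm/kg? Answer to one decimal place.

36.0 mOsm/kg

Calculated osmolality = 2·Na + glucose/18 + BUN/2.8
= 2·143 + 83/18 + 15/2.8
= 286 + 4.61 + 5.36
= 295.97 mOsm/kg ≈ 296.0 mOsm/kg
Osmolar gap = measured − calculated = 332 − 296.0 = 36.0 mOsm/kg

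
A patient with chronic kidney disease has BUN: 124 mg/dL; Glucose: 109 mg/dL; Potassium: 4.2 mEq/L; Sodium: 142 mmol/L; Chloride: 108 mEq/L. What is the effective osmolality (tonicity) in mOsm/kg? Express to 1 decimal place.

290.1 mOsm/kg

Effective osmolality excludes urea (freely permeant across cell membranes):
2·Na + glucose/18
= 2·142 + 109/18
= 284 + 6.06
= 290.06 mOsm/kg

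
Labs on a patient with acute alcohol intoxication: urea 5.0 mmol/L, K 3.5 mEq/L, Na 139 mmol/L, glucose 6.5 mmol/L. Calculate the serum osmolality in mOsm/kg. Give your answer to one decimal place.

289.5 mOsm/kg

Calculated osmolality = 2·Na + glucose + urea
= 2·139 + 6.5 + 5
= 278 + 6.50 + 5
= 289.5 mOsm/kg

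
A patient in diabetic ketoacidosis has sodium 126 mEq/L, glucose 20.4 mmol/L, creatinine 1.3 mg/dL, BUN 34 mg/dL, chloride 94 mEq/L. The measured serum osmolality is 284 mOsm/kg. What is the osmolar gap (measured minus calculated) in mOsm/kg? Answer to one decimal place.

Calculated osmolality = 2·Na + glucose + BUN/2.8
= 2·126 + 20.4 + 34/2.8
= 252 + 20.40 + 12.14
= 284.54 mOsm/kg ≈ 284.5 mOsm/kg
Osmolar gap = measured − calculated = 284 − 284.5 = -0.5 mOsm/kg

-0.5 mOsm/kg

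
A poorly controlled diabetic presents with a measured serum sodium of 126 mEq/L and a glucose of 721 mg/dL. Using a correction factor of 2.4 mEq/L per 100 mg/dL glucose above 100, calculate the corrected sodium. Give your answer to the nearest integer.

Corrected Na = measured Na + 2.4 · (glucose − 100)/100
= 126 + 2.4 · (721 − 100)/100
= 126 + 14.9
= 140.9 mEq/L

141 mEq/L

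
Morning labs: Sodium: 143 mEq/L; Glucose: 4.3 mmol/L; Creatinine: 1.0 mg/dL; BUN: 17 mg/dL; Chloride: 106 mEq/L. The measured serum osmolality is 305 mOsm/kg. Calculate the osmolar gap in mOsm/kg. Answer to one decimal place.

8.6 mOsm/kg

Calculated osmolality = 2·Na + glucose + BUN/2.8
= 2·143 + 4.3 + 17/2.8
= 286 + 4.30 + 6.07
= 296.37 mOsm/kg ≈ 296.4 mOsm/kg
Osmolar gap = measured − calculated = 305 − 296.4 = 8.6 mOsm/kg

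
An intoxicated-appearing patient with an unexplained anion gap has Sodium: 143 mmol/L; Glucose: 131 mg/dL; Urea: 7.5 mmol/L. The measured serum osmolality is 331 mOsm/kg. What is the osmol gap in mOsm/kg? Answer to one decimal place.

Calculated osmolality = 2·Na + glucose/18 + urea
= 2·143 + 131/18 + 7.5
= 286 + 7.28 + 7.50
= 300.78 mOsm/kg ≈ 300.8 mOsm/kg
Osmolar gap = measured − calculated = 331 − 300.8 = 30.2 mOsm/kg

30.2 mOsm/kg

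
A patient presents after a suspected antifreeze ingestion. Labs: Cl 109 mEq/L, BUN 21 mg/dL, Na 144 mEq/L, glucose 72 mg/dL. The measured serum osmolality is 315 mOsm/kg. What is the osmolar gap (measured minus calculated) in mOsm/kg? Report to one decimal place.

15.5 mOsm/kg

Calculated osmolality = 2·Na + glucose/18 + BUN/2.8
= 2·144 + 72/18 + 21/2.8
= 288 + 4 + 7.50
= 299.5 mOsm/kg ≈ 299.5 mOsm/kg
Osmolar gap = measured − calculated = 315 − 299.5 = 15.5 mOsm/kg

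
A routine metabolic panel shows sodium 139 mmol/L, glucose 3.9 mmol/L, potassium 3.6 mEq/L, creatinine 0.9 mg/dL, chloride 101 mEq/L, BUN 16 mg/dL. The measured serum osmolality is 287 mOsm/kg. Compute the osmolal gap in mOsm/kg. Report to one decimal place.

Calculated osmolality = 2·Na + glucose + BUN/2.8
= 2·139 + 3.9 + 16/2.8
= 278 + 3.90 + 5.71
= 287.61 mOsm/kg ≈ 287.6 mOsm/kg
Osmolar gap = measured − calculated = 287 − 287.6 = -0.6 mOsm/kg

-0.6 mOsm/kg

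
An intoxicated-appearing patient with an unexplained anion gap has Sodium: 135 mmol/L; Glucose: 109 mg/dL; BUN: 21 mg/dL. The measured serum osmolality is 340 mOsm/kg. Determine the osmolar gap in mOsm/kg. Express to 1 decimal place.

56.4 mOsm/kg

Calculated osmolality = 2·Na + glucose/18 + BUN/2.8
= 2·135 + 109/18 + 21/2.8
= 270 + 6.06 + 7.50
= 283.56 mOsm/kg ≈ 283.6 mOsm/kg
Osmolar gap = measured − calculated = 340 − 283.6 = 56.4 mOsm/kg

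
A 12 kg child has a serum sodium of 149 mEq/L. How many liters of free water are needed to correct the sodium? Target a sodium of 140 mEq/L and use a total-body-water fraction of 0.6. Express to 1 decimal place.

TBW = 0.6 · 12 = 7.2 L
Free water deficit = TBW · (Na/140 − 1)
= 7.2 · (149/140 − 1)
= 7.2 · 0.0643
= 0.46 L

0.5 L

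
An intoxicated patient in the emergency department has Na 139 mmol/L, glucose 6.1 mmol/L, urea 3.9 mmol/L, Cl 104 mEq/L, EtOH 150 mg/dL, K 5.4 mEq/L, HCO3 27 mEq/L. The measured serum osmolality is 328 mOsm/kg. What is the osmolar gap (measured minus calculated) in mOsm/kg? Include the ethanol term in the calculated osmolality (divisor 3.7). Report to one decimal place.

-0.5 mOsm/kg

Calculated osmolality = 2·Na + glucose + urea + ethanol/3.7
= 2·139 + 6.1 + 3.9 + 150/3.7
= 278 + 6.10 + 3.90 + 40.54
= 328.54 mOsm/kg ≈ 328.5 mOsm/kg
Osmolar gap = measured − calculated = 328 − 328.5 = -0.5 mOsm/kg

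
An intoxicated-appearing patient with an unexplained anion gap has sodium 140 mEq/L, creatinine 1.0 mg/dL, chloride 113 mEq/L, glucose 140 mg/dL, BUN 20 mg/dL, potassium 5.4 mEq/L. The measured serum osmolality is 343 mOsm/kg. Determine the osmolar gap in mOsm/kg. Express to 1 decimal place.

Calculated osmolality = 2·Na + glucose/18 + BUN/2.8
= 2·140 + 140/18 + 20/2.8
= 280 + 7.78 + 7.14
= 294.92 mOsm/kg ≈ 294.9 mOsm/kg
Osmolar gap = measured − calculated = 343 − 294.9 = 48.1 mOsm/kg

48.1 mOsm/kg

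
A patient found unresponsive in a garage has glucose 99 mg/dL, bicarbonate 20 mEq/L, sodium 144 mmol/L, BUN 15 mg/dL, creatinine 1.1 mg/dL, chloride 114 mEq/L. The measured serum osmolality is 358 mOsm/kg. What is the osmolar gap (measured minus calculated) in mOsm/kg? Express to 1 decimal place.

Calculated osmolality = 2·Na + glucose/18 + BUN/2.8
= 2·144 + 99/18 + 15/2.8
= 288 + 5.50 + 5.36
= 298.86 mOsm/kg ≈ 298.9 mOsm/kg
Osmolar gap = measured − calculated = 358 − 298.9 = 59.1 mOsm/kg

59.1 mOsm/kg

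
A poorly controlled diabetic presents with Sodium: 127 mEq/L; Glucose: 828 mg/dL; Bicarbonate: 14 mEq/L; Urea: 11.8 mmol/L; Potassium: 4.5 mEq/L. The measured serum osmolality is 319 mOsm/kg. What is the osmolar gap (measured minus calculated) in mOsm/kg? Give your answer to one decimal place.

Calculated osmolality = 2·Na + glucose/18 + urea
= 2·127 + 828/18 + 11.8
= 254 + 46 + 11.80
= 311.8 mOsm/kg ≈ 311.8 mOsm/kg
Osmolar gap = measured − calculated = 319 − 311.8 = 7.2 mOsm/kg

7.2 mOsm/kg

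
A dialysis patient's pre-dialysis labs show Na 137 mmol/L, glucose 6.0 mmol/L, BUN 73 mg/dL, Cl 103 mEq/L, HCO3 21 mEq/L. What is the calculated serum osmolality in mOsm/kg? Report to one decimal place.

306.1 mOsm/kg

Calculated osmolality = 2·Na + glucose + BUN/2.8
= 2·137 + 6 + 73/2.8
= 274 + 6 + 26.07
= 306.07 mOsm/kg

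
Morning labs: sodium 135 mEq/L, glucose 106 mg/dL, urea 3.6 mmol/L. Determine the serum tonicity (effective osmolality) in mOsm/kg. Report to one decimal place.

275.9 mOsm/kg

Effective osmolality excludes urea (freely permeant across cell membranes):
2·Na + glucose/18
= 2·135 + 106/18
= 270 + 5.89
= 275.89 mOsm/kg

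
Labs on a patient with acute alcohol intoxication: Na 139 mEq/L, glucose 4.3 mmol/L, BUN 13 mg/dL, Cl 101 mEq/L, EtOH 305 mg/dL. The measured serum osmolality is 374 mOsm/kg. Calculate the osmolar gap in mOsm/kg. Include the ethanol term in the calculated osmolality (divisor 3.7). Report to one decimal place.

Calculated osmolality = 2·Na + glucose + BUN/2.8 + ethanol/3.7
= 2·139 + 4.3 + 13/2.8 + 305/3.7
= 278 + 4.30 + 4.64 + 82.43
= 369.37 mOsm/kg ≈ 369.4 mOsm/kg
Osmolar gap = measured − calculated = 374 − 369.4 = 4.6 mOsm/kg

4.6 mOsm/kg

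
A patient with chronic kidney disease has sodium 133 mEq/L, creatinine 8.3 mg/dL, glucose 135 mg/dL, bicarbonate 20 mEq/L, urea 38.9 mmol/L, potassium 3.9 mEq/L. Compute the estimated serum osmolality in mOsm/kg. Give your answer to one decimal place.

Calculated osmolality = 2·Na + glucose/18 + urea
= 2·133 + 135/18 + 38.9
= 266 + 7.50 + 38.90
= 312.4 mOsm/kg

312.4 mOsm/kg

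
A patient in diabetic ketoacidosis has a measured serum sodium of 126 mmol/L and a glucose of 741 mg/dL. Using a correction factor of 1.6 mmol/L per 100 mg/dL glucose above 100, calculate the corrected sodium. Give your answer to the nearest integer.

136 mmol/L

Corrected Na = measured Na + 1.6 · (glucose − 100)/100
= 126 + 1.6 · (741 − 100)/100
= 126 + 10.3
= 136.3 mmol/L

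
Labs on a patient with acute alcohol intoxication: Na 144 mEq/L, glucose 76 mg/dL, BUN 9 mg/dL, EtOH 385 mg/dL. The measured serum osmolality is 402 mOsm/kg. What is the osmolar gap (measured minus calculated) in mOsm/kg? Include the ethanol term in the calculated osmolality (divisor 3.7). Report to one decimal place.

2.5 mOsm/kg

Calculated osmolality = 2·Na + glucose/18 + BUN/2.8 + ethanol/3.7
= 2·144 + 76/18 + 9/2.8 + 385/3.7
= 288 + 4.22 + 3.21 + 104.05
= 399.48 mOsm/kg ≈ 399.5 mOsm/kg
Osmolar gap = measured − calculated = 402 − 399.5 = 2.5 mOsm/kg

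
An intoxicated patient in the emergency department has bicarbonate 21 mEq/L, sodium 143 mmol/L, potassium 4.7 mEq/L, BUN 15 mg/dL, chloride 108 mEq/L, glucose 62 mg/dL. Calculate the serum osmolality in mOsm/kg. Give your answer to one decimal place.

Calculated osmolality = 2·Na + glucose/18 + BUN/2.8
= 2·143 + 62/18 + 15/2.8
= 286 + 3.44 + 5.36
= 294.8 mOsm/kg

294.8 mOsm/kg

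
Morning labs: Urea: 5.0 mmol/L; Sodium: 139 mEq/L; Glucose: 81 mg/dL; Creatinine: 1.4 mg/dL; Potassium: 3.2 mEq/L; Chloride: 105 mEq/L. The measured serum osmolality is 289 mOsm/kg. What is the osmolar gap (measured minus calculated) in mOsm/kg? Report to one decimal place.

1.5 mOsm/kg

Calculated osmolality = 2·Na + glucose/18 + urea
= 2·139 + 81/18 + 5
= 278 + 4.50 + 5
= 287.5 mOsm/kg ≈ 287.5 mOsm/kg
Osmolar gap = measured − calculated = 289 − 287.5 = 1.5 mOsm/kg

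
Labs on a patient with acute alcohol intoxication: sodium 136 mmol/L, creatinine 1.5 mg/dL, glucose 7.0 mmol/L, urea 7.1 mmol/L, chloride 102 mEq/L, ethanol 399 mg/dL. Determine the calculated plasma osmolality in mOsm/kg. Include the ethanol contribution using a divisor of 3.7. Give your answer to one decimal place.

Calculated osmolality = 2·Na + glucose + urea + ethanol/3.7
= 2·136 + 7 + 7.1 + 399/3.7
= 272 + 7 + 7.10 + 107.84
= 393.94 mOsm/kg

393.9 mOsm/kg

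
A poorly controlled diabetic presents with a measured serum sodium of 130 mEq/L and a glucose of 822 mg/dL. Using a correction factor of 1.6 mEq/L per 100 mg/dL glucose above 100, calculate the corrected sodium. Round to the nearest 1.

Corrected Na = measured Na + 1.6 · (glucose − 100)/100
= 130 + 1.6 · (822 − 100)/100
= 130 + 11.6
= 141.6 mEq/L

142 mEq/L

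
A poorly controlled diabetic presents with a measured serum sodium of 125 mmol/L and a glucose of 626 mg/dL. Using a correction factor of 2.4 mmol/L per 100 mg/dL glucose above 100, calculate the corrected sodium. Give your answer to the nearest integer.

Corrected Na = measured Na + 2.4 · (glucose − 100)/100
= 125 + 2.4 · (626 − 100)/100
= 125 + 12.6
= 137.6 mmol/L

138 mmol/L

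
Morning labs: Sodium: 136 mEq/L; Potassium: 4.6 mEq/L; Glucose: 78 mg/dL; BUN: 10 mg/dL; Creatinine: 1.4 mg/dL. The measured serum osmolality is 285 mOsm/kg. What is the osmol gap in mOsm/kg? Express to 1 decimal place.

5.1 mOsm/kg

Calculated osmolality = 2·Na + glucose/18 + BUN/2.8
= 2·136 + 78/18 + 10/2.8
= 272 + 4.33 + 3.57
= 279.9 mOsm/kg ≈ 279.9 mOsm/kg
Osmolar gap = measured − calculated = 285 − 279.9 = 5.1 mOsm/kg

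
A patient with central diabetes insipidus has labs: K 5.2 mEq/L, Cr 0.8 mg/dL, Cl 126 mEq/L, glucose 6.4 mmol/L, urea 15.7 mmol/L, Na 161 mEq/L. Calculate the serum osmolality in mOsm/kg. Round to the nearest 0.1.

344.1 mOsm/kg

Calculated osmolality = 2·Na + glucose + urea
= 2·161 + 6.4 + 15.7
= 322 + 6.40 + 15.70
= 344.1 mOsm/kg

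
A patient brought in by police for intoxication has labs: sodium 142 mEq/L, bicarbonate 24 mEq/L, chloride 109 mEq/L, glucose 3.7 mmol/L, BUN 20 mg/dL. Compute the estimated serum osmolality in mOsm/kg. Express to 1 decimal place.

Calculated osmolality = 2·Na + glucose + BUN/2.8
= 2·142 + 3.7 + 20/2.8
= 284 + 3.70 + 7.14
= 294.84 mOsm/kg

294.8 mOsm/kg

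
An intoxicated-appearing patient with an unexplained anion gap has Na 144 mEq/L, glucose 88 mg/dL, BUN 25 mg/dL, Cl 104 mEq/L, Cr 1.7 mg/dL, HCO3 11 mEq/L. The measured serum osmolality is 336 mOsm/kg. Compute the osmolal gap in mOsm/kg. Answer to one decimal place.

Calculated osmolality = 2·Na + glucose/18 + BUN/2.8
= 2·144 + 88/18 + 25/2.8
= 288 + 4.89 + 8.93
= 301.82 mOsm/kg ≈ 301.8 mOsm/kg
Osmolar gap = measured − calculated = 336 − 301.8 = 34.2 mOsm/kg

34.2 mOsm/kg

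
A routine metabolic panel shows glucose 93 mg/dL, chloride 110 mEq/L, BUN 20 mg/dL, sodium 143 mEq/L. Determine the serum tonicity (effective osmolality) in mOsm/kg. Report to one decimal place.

291.2 mOsm/kg

Effective osmolality excludes urea (freely permeant across cell membranes):
2·Na + glucose/18
= 2·143 + 93/18
= 286 + 5.17
= 291.17 mOsm/kg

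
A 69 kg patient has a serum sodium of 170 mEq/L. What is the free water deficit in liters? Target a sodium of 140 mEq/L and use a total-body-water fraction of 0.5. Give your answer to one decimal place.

TBW = 0.5 · 69 = 34.5 L
Free water deficit = TBW · (Na/140 − 1)
= 34.5 · (170/140 − 1)
= 34.5 · 0.2143
= 7.39 L

7.4 L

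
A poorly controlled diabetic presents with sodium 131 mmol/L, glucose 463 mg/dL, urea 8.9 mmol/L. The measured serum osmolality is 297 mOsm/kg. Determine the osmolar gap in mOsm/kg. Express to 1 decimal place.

Calculated osmolality = 2·Na + glucose/18 + urea
= 2·131 + 463/18 + 8.9
= 262 + 25.72 + 8.90
= 296.62 mOsm/kg ≈ 296.6 mOsm/kg
Osmolar gap = measured − calculated = 297 − 296.6 = 0.4 mOsm/kg

0.4 mOsm/kg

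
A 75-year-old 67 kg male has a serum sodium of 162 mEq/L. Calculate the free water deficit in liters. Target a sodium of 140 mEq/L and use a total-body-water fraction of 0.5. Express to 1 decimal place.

5.3 L

TBW = 0.5 · 67 = 33.5 L
Free water deficit = TBW · (Na/140 − 1)
= 33.5 · (162/140 − 1)
= 33.5 · 0.1571
= 5.26 L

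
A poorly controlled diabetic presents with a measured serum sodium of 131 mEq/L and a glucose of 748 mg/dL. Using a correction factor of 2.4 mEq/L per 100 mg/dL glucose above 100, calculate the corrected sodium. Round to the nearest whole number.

147 mEq/L

Corrected Na = measured Na + 2.4 · (glucose − 100)/100
= 131 + 2.4 · (748 − 100)/100
= 131 + 15.6
= 146.6 mEq/L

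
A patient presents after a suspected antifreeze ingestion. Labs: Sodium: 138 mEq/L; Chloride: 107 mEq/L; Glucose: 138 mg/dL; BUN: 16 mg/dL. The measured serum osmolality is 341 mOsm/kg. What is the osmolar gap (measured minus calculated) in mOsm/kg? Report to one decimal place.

Calculated osmolality = 2·Na + glucose/18 + BUN/2.8
= 2·138 + 138/18 + 16/2.8
= 276 + 7.67 + 5.71
= 289.38 mOsm/kg ≈ 289.4 mOsm/kg
Osmolar gap = measured − calculated = 341 − 289.4 = 51.6 mOsm/kg

51.6 mOsm/kg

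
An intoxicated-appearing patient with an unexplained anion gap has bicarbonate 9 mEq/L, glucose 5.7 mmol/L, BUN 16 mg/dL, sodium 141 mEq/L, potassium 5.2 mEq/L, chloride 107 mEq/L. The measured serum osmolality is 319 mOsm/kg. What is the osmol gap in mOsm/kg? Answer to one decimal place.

Calculated osmolality = 2·Na + glucose + BUN/2.8
= 2·141 + 5.7 + 16/2.8
= 282 + 5.70 + 5.71
= 293.41 mOsm/kg ≈ 293.4 mOsm/kg
Osmolar gap = measured − calculated = 319 − 293.4 = 25.6 mOsm/kg

25.6 mOsm/kg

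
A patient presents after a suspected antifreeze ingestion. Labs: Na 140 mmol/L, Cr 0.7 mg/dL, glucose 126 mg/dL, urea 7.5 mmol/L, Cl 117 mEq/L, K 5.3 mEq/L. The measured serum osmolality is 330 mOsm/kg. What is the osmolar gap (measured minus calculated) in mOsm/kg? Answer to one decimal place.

Calculated osmolality = 2·Na + glucose/18 + urea
= 2·140 + 126/18 + 7.5
= 280 + 7 + 7.50
= 294.5 mOsm/kg ≈ 294.5 mOsm/kg
Osmolar gap = measured − calculated = 330 − 294.5 = 35.5 mOsm/kg

35.5 mOsm/kg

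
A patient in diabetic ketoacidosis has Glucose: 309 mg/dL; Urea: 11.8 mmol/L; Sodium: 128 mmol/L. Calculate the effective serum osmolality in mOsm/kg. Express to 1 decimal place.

273.2 mOsm/kg

Effective osmolality excludes urea (freely permeant across cell membranes):
2·Na + glucose/18
= 2·128 + 309/18
= 256 + 17.17
= 273.17 mOsm/kg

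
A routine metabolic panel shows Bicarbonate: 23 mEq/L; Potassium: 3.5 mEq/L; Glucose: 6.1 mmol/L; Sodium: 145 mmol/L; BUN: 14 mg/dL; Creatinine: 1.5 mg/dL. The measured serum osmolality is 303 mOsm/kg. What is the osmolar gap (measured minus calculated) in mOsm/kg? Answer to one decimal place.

1.9 mOsm/kg

Calculated osmolality = 2·Na + glucose + BUN/2.8
= 2·145 + 6.1 + 14/2.8
= 290 + 6.10 + 5
= 301.1 mOsm/kg ≈ 301.1 mOsm/kg
Osmolar gap = measured − calculated = 303 − 301.1 = 1.9 mOsm/kg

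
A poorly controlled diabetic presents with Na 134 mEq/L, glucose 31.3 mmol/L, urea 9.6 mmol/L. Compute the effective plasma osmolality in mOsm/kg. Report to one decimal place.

Effective osmolality excludes urea (freely permeant across cell membranes):
2·Na + glucose
= 2·134 + 31.3
= 268 + 31.3
= 299.3 mOsm/kg

299.3 mOsm/kg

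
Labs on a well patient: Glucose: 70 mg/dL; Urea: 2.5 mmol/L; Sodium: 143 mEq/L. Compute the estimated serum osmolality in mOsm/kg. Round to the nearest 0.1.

Calculated osmolality = 2·Na + glucose/18 + urea
= 2·143 + 70/18 + 2.5
= 286 + 3.89 + 2.50
= 292.39 mOsm/kg

292.4 mOsm/kg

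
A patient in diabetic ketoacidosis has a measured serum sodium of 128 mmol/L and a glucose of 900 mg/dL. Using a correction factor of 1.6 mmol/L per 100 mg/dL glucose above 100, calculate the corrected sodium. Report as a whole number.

141 mmol/L

Corrected Na = measured Na + 1.6 · (glucose − 100)/100
= 128 + 1.6 · (900 − 100)/100
= 128 + 12.8
= 140.8 mmol/L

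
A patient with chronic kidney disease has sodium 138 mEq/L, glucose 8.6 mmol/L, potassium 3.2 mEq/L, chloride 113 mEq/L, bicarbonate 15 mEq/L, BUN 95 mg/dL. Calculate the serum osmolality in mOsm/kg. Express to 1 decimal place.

Calculated osmolality = 2·Na + glucose + BUN/2.8
= 2·138 + 8.6 + 95/2.8
= 276 + 8.60 + 33.93
= 318.53 mOsm/kg

318.5 mOsm/kg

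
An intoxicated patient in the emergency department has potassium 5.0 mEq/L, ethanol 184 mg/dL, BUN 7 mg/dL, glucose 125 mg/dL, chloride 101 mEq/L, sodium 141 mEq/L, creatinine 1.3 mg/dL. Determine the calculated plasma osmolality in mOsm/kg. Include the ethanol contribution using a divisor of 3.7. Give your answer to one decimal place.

341.2 mOsm/kg

Calculated osmolality = 2·Na + glucose/18 + BUN/2.8 + ethanol/3.7
= 2·141 + 125/18 + 7/2.8 + 184/3.7
= 282 + 6.94 + 2.50 + 49.73
= 341.17 mOsm/kg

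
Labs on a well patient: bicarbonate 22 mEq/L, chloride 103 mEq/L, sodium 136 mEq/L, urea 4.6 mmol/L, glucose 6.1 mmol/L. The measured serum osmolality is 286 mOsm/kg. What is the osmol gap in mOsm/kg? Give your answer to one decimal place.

Calculated osmolality = 2·Na + glucose + urea
= 2·136 + 6.1 + 4.6
= 272 + 6.10 + 4.60
= 282.7 mOsm/kg ≈ 282.7 mOsm/kg
Osmolar gap = measured − calculated = 286 − 282.7 = 3.3 mOsm/kg

3.3 mOsm/kg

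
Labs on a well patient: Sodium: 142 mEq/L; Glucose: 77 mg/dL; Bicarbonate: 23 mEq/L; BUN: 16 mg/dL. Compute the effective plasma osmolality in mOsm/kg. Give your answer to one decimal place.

288.3 mOsm/kg

Effective osmolality excludes urea (freely permeant across cell membranes):
2·Na + glucose/18
= 2·142 + 77/18
= 284 + 4.28
= 288.28 mOsm/kg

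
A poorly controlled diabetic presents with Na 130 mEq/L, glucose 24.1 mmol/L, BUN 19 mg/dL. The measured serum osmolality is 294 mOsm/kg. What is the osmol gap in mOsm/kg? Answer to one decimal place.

3.1 mOsm/kg

Calculated osmolality = 2·Na + glucose + BUN/2.8
= 2·130 + 24.1 + 19/2.8
= 260 + 24.10 + 6.79
= 290.89 mOsm/kg ≈ 290.9 mOsm/kg
Osmolar gap = measured − calculated = 294 − 290.9 = 3.1 mOsm/kg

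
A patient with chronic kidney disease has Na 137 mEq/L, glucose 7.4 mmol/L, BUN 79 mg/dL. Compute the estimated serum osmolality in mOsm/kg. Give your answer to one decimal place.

Calculated osmolality = 2·Na + glucose + BUN/2.8
= 2·137 + 7.4 + 79/2.8
= 274 + 7.40 + 28.21
= 309.61 mOsm/kg

309.6 mOsm/kg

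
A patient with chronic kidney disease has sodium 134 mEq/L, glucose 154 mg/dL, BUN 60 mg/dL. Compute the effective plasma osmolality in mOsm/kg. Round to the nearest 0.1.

276.6 mOsm/kg

Effective osmolality excludes urea (freely permeant across cell membranes):
2·Na + glucose/18
= 2·134 + 154/18
= 268 + 8.56
= 276.56 mOsm/kg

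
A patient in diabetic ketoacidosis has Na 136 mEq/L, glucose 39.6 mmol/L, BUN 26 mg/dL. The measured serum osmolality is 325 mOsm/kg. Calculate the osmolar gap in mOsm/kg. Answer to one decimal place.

4.1 mOsm/kg

Calculated osmolality = 2·Na + glucose + BUN/2.8
= 2·136 + 39.6 + 26/2.8
= 272 + 39.60 + 9.29
= 320.89 mOsm/kg ≈ 320.9 mOsm/kg
Osmolar gap = measured − calculated = 325 − 320.9 = 4.1 mOsm/kg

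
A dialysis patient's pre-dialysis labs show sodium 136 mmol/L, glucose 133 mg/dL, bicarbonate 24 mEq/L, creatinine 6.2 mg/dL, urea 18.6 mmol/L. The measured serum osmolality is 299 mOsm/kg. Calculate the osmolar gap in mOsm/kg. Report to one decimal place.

1.0 mOsm/kg

Calculated osmolality = 2·Na + glucose/18 + urea
= 2·136 + 133/18 + 18.6
= 272 + 7.39 + 18.60
= 297.99 mOsm/kg ≈ 298.0 mOsm/kg
Osmolar gap = measured − calculated = 299 − 298.0 = 1.0 mOsm/kg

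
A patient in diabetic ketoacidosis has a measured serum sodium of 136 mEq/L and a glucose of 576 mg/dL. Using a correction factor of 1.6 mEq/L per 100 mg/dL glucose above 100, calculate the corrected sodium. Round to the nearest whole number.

Corrected Na = measured Na + 1.6 · (glucose − 100)/100
= 136 + 1.6 · (576 − 100)/100
= 136 + 7.6
= 143.6 mEq/L

144 mEq/L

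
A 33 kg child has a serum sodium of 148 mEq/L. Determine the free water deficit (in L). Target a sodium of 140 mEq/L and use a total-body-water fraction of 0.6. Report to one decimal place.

1.1 L

TBW = 0.6 · 33 = 19.8 L
Free water deficit = TBW · (Na/140 − 1)
= 19.8 · (148/140 − 1)
= 19.8 · 0.0571
= 1.13 L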